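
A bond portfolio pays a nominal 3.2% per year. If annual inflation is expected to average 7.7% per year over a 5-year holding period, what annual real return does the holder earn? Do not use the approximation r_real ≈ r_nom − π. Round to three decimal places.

-4.178%

With constant rates the annual real return is the same each year: (1+3.2%)/(1+7.7%) − 1 = -0.04178.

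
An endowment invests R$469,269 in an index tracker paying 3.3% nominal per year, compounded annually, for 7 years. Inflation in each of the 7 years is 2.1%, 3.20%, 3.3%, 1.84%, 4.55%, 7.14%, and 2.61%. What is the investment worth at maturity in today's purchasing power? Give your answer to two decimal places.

Nominal value at maturity: R$469,269 × (1 + 3.3%)^7 ≈ R$589,011.96.
Price-level factor over 7 years: 1.021 × 1.0320 × 1.033 × 1.0184 × 1.0455 × 1.0714 × 1.0261 ≈ 1.2740589363.
The maturity value deflated by that factor is the answer in today's purchasing power.

R$462,311.39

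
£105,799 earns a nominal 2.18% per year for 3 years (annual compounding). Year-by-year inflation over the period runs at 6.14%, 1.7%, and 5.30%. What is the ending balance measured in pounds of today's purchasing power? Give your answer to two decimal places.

£99,300.37

Nominal value at maturity: £105,799 × (1 + 2.18%)^3 ≈ £112,870.19.
Price-level factor over 3 years: 1.0614 × 1.017 × 1.0530 = 1.1366543214.
Dividing the nominal maturity value by the price-level factor gives the value in today's money.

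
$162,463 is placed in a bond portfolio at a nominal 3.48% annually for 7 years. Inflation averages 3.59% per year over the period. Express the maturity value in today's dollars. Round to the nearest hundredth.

$161,259.23

Nominal value at maturity: $162,463 × (1 + 3.48%)^7 ≈ $206,418.88.
Price-level factor over 7 years: (1 + 3.59%)^7 ≈ 1.2800438032.
Dividing the nominal maturity value by the price-level factor gives the value in today's money.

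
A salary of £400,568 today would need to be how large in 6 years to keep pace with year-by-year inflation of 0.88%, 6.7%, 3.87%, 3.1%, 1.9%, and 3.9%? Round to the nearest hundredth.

Cumulative price-level factor: 1.0088 × 1.067 × 1.0387 × 1.031 × 1.019 × 1.039 ≈ 1.2204163617.
Multiplying £400,568 by the price-level factor gives the future nominal sum.

£488,859.74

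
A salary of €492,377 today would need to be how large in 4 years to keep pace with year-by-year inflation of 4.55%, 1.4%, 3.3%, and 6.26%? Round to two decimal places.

€572,967.36

Cumulative price-level factor: 1.0455 × 1.014 × 1.033 × 1.0626 ≈ 1.1636761282.
The nominal amount required is €492,377 scaled up by that factor.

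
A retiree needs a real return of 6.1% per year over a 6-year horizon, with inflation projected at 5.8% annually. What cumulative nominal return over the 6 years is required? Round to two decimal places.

100.08%

Required annual nominal rate: (1+6.1%)(1+5.8%) − 1 = 12.2538%.
Cumulative over 6 years: (1 + 0.122538)^6 − 1 ≈ 1.00081.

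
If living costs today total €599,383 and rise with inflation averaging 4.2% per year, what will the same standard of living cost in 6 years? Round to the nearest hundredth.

€767,203.78

Cumulative price-level factor: (1+4.2%)^6 ≈ 1.2799892251.
The nominal amount required is €599,383 scaled up by that factor.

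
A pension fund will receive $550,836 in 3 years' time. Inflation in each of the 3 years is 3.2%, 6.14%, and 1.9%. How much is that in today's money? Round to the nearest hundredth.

$493,502.49

Price-level factor over 3 years: 1.032 × 1.0614 × 1.019 = 1.1161767312.
Purchasing power today: $550,836 divided by that factor.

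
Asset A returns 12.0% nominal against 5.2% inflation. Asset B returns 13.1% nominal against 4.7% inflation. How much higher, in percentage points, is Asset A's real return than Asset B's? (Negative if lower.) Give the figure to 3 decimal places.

-1.559

Asset A real return: 1.120/1.052 − 1 = 6.4639%.
Asset B real return: 1.131/1.047 − 1 = 8.0229%.
Difference: 6.4639 − 8.0229 = -1.5590 pp.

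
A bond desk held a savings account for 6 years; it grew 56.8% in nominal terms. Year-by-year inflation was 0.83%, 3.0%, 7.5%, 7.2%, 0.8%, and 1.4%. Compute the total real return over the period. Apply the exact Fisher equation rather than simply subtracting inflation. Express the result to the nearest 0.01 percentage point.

28.18%

Cumulative inflation factor: 1.0083 × 1.030 × 1.075 × 1.072 × 1.008 × 1.014 ≈ 1.22329.
Nominal growth factor: 1.56800. Real growth factor = 1.56800 / 1.22329 ≈ 1.28179.
Total real return ≈ 28.1791%.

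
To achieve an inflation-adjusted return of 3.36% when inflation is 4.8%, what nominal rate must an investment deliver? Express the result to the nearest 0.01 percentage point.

By the Fisher equation, 1 + r_nom = (1 + 3.36%)(1 + 4.8%) = 1.0336 × 1.048 = 1.0832128.
So r_nom = 8.32128%.

8.32%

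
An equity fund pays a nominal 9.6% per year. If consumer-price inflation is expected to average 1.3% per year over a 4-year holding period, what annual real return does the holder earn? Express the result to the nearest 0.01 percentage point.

With constant rates the annual real return is the same each year: (1+9.6%)/(1+1.3%) − 1 = 0.08193.

8.19%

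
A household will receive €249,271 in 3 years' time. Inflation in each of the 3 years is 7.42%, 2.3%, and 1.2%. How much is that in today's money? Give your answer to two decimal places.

Price-level factor over 3 years: 1.0742 × 1.023 × 1.012 = 1.1120934792.
Purchasing power today: €249,271 divided by that factor.

€224,145.73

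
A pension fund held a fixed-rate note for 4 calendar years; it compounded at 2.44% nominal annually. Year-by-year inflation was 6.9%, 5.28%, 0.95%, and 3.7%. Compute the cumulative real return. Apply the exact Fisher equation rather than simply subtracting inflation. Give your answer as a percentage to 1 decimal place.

Cumulative inflation factor: 1.069 × 1.0528 × 1.0095 × 1.037 ≈ 1.17817.
Nominal growth factor: 1.10123. Real growth factor = 1.10123 / 1.17817 ≈ 0.93469.
Total real return ≈ -6.5306%.

-6.5%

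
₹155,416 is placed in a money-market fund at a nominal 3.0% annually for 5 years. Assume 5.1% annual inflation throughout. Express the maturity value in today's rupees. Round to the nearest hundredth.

₹140,497.39

Nominal value at maturity: ₹155,416 × (1 + 3.0%)^5 ≈ ₹180,169.74.
Price-level factor over 5 years: (1 + 5.1%)^5 ≈ 1.2823706810.
Dividing the nominal maturity value by the price-level factor gives the value in today's money.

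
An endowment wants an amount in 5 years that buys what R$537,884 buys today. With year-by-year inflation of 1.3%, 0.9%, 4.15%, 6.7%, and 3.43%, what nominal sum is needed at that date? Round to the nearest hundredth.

Cumulative price-level factor: 1.013 × 1.009 × 1.0415 × 1.067 × 1.0343 ≈ 1.1748186439.
The nominal amount required is R$537,884 scaled up by that factor.

R$631,916.15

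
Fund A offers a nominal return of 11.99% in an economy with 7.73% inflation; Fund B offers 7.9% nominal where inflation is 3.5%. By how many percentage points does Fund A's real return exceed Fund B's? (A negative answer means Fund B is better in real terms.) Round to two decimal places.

Fund A real return: 1.1199/1.0773 − 1 = 3.954%.
Fund B real return: 1.079/1.035 − 1 = 4.251%.
Difference: 3.954 − 4.251 = -0.297 pp.

-0.30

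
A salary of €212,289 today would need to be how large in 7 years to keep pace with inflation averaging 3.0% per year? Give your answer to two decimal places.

€261,088.69

Cumulative price-level factor: (1+3.0%)^7 ≈ 1.2298738654.
The nominal amount required is €212,289 scaled up by that factor.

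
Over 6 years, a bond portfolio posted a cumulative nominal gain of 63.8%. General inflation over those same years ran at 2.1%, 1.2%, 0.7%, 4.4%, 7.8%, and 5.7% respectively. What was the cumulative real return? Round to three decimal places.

32.338%

Cumulative inflation factor: 1.021 × 1.012 × 1.007 × 1.044 × 1.078 × 1.057 ≈ 1.23774.
Nominal growth factor: 1.63800. Real growth factor = 1.63800 / 1.23774 ≈ 1.32338.
Total real return ≈ 32.3378%.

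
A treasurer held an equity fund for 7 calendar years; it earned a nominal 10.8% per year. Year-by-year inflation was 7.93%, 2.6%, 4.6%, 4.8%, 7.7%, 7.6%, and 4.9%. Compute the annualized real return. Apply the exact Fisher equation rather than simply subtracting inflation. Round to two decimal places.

4.81%

Cumulative inflation factor: 1.0793 × 1.026 × 1.046 × 1.048 × 1.077 × 1.076 × 1.049 ≈ 1.47566.
Nominal growth factor: 2.05012. Real growth factor = 2.05012 / 1.47566 ≈ 1.38929.
Annualized: 1.38929^(1/7) − 1 ≈ 0.04809.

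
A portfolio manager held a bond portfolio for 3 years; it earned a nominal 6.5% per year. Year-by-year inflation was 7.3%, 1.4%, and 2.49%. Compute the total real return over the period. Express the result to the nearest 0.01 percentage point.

Cumulative inflation factor: 1.073 × 1.014 × 1.0249 ≈ 1.11511.
Nominal growth factor: 1.20795. Real growth factor = 1.20795 / 1.11511 ≈ 1.08325.
Total real return ≈ 8.3252%.

8.33%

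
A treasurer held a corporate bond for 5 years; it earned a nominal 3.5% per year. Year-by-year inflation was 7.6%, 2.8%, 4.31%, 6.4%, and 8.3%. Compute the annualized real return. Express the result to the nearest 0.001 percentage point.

Cumulative inflation factor: 1.076 × 1.028 × 1.0431 × 1.064 × 1.083 ≈ 1.32954.
Nominal growth factor: 1.18769. Real growth factor = 1.18769 / 1.32954 ≈ 0.89331.
Annualized: 0.89331^(1/5) − 1 ≈ -0.02231.

-2.231%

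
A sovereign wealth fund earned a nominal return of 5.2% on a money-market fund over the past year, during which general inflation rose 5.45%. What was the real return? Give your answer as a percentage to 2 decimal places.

-0.24%

Real return via the Fisher equation: (1 + 5.2%)/(1 + 5.45%) − 1 = 1.052/1.0545 − 1 ≈ -0.00237.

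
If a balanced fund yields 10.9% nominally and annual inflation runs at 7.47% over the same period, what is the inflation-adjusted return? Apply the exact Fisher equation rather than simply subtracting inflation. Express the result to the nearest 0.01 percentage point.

3.19%

Real return via the Fisher equation: (1 + 10.9%)/(1 + 7.47%) − 1 = 1.109/1.0747 − 1 ≈ 0.03192.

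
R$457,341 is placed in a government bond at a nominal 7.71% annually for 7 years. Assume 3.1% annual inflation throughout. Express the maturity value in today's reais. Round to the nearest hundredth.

R$621,186.00

Nominal value at maturity: R$457,341 × (1 + 7.71%)^7 ≈ R$769,187.68.
Price-level factor over 7 years: (1 + 3.1%)^7 ≈ 1.2382566157.
The maturity value deflated by that factor is the answer in today's purchasing power.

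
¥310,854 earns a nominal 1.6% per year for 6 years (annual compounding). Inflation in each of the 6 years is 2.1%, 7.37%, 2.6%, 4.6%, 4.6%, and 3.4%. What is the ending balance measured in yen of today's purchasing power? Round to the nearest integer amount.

Nominal value at maturity: ¥310,854 × (1 + 1.6%)^6 ≈ ¥341,915.
Price-level factor over 6 years: 1.021 × 1.0737 × 1.026 × 1.046 × 1.046 × 1.034 ≈ 1.2724477666.
The maturity value deflated by that factor is the answer in today's purchasing power.

¥268,707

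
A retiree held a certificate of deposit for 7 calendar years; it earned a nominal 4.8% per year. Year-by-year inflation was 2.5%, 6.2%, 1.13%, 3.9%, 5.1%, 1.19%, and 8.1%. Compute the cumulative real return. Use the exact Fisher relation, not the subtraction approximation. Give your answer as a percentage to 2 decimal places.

5.59%

Cumulative inflation factor: 1.025 × 1.062 × 1.0113 × 1.039 × 1.051 × 1.0119 × 1.081 ≈ 1.31495.
Nominal growth factor: 1.38845. Real growth factor = 1.38845 / 1.31495 ≈ 1.05589.
Total real return ≈ 5.5891%.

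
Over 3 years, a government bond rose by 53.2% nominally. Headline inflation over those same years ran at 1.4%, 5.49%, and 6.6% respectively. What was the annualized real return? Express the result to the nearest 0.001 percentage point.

10.345%

Cumulative inflation factor: 1.014 × 1.0549 × 1.066 ≈ 1.14027.
Nominal growth factor: 1.53200. Real growth factor = 1.53200 / 1.14027 ≈ 1.34355.
Annualized: 1.34355^(1/3) − 1 ≈ 0.10345.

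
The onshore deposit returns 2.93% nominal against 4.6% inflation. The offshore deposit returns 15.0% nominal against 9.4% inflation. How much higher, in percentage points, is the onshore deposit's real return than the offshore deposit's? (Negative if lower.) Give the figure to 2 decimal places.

-6.72

The onshore deposit real return: 1.0293/1.046 − 1 = -1.597%.
The offshore deposit real return: 1.150/1.094 − 1 = 5.119%.
Difference: -1.597 − 5.119 = -6.716 pp.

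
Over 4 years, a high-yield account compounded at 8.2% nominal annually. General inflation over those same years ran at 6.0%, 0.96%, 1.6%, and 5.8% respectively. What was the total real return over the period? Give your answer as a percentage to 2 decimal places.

Cumulative inflation factor: 1.060 × 1.0096 × 1.016 × 1.058 ≈ 1.15036.
Nominal growth factor: 1.37059. Real growth factor = 1.37059 / 1.15036 ≈ 1.19145.
Total real return ≈ 19.1446%.

19.14%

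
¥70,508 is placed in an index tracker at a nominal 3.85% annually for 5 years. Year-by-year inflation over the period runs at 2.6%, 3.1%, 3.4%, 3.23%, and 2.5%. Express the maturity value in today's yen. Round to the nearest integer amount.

¥73,589

Nominal value at maturity: ¥70,508 × (1 + 3.85%)^5 ≈ ¥85,167.
Price-level factor over 5 years: 1.026 × 1.031 × 1.034 × 1.0323 × 1.025 ≈ 1.1573277259.
Dividing the nominal maturity value by the price-level factor gives the value in today's money.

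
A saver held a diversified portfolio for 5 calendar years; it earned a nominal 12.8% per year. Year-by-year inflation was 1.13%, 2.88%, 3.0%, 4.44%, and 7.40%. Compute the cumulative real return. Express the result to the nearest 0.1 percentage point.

51.9%

Cumulative inflation factor: 1.0113 × 1.0288 × 1.030 × 1.0444 × 1.0740 ≈ 1.20204.
Nominal growth factor: 1.82619. Real growth factor = 1.82619 / 1.20204 ≈ 1.51924.
Total real return ≈ 51.9239%.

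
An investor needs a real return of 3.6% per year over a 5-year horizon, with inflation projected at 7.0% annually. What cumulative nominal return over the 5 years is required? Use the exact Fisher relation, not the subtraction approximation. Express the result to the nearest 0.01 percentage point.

Required annual nominal rate: (1+3.6%)(1+7.0%) − 1 = 10.852%.
Cumulative over 5 years: (1 + 0.10852)^5 − 1 ≈ 0.67385.

67.39%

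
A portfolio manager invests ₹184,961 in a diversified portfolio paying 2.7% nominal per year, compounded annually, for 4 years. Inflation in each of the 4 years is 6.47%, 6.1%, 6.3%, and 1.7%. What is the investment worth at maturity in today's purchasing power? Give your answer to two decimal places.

₹168,486.49

Nominal value at maturity: ₹184,961 × (1 + 2.7%)^4 ≈ ₹205,760.47.
Price-level factor over 4 years: 1.0647 × 1.061 × 1.063 × 1.017 ≈ 1.2212282876.
The maturity value deflated by that factor is the answer in today's purchasing power.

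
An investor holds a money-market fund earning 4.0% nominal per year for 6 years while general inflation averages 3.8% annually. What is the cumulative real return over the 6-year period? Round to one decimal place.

The annual real rate is (1+4.0%)/(1+3.8%) − 1 = 0.1927%.
Compounded over 6 years: (1 + 0.001927)^6 − 1 ≈ 0.01162.

1.2%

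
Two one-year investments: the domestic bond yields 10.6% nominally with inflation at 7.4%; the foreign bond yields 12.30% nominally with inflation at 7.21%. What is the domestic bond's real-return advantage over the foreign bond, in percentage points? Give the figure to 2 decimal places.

-1.77

The domestic bond real return: 1.106/1.074 − 1 = 2.980%.
The foreign bond real return: 1.1230/1.0721 − 1 = 4.748%.
Difference: 2.980 − 4.748 = -1.768 pp.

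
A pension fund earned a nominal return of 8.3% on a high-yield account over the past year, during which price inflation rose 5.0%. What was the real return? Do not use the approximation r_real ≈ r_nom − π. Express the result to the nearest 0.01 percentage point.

3.14%

Real return via the Fisher equation: (1 + 8.3%)/(1 + 5.0%) − 1 = 1.083/1.050 − 1 ≈ 0.03143.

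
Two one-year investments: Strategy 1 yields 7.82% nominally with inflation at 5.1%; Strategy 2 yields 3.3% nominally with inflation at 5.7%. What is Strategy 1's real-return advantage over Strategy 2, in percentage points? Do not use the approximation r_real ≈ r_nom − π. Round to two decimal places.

Strategy 1 real return: 1.0782/1.051 − 1 = 2.588%.
Strategy 2 real return: 1.033/1.057 − 1 = -2.271%.
Difference: 2.588 − (-2.271) = 4.859 pp.

4.86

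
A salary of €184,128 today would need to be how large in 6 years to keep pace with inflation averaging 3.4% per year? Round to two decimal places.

€225,031.37

Cumulative price-level factor: (1+3.4%)^6 ≈ 1.2221463992.
Multiplying €184,128 by the price-level factor gives the future nominal sum.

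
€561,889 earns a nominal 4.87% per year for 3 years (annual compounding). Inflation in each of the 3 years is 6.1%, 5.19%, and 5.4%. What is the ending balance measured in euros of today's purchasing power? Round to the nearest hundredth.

€550,901.41

Nominal value at maturity: €561,889 × (1 + 4.87%)^3 ≈ €648,043.76.
Price-level factor over 3 years: 1.061 × 1.0519 × 1.054 = 1.1763334586.
The maturity value deflated by that factor is the answer in today's purchasing power.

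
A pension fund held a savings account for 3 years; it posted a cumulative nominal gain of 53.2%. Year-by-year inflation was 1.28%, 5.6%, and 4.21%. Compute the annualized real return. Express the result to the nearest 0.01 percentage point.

11.19%

Cumulative inflation factor: 1.0128 × 1.056 × 1.0421 ≈ 1.11454.
Nominal growth factor: 1.53200. Real growth factor = 1.53200 / 1.11454 ≈ 1.37455.
Annualized: 1.37455^(1/3) − 1 ≈ 0.11187.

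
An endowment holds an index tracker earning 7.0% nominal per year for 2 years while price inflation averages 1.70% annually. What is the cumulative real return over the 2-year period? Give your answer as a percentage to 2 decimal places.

10.69%

The annual real rate is (1+7.0%)/(1+1.70%) − 1 = 5.2114%.
Compounded over 2 years: (1 + 0.052114)^2 − 1 ≈ 0.10694.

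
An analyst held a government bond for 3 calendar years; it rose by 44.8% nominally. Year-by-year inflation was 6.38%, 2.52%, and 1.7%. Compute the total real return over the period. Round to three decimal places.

30.551%

Cumulative inflation factor: 1.0638 × 1.0252 × 1.017 ≈ 1.10915.
Nominal growth factor: 1.44800. Real growth factor = 1.44800 / 1.10915 ≈ 1.30551.
Total real return ≈ 30.5506%.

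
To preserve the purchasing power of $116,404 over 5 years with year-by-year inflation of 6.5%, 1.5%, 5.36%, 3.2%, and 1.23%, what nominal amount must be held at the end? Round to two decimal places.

$138,499.51

Cumulative price-level factor: 1.065 × 1.015 × 1.0536 × 1.032 × 1.0123 ≈ 1.1898174831.
The nominal amount required is $116,404 scaled up by that factor.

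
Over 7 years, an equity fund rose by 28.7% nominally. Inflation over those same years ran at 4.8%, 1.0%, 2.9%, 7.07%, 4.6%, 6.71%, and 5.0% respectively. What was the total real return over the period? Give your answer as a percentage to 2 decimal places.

Cumulative inflation factor: 1.048 × 1.010 × 1.029 × 1.0707 × 1.046 × 1.0671 × 1.050 ≈ 1.36676.
Nominal growth factor: 1.28700. Real growth factor = 1.28700 / 1.36676 ≈ 0.94164.
Total real return ≈ -5.8356%.

-5.84%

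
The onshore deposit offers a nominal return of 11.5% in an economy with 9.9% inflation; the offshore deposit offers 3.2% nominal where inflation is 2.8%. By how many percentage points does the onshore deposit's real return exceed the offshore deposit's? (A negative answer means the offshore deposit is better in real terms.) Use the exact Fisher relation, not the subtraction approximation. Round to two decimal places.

1.07

The onshore deposit real return: 1.115/1.099 − 1 = 1.456%.
The offshore deposit real return: 1.032/1.028 − 1 = 0.389%.
Difference: 1.456 − 0.389 = 1.067 pp.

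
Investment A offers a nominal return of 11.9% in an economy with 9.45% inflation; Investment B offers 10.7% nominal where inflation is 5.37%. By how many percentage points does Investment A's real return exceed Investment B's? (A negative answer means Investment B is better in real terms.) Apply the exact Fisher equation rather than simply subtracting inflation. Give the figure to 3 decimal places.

-2.820

Investment A real return: 1.119/1.0945 − 1 = 2.2385%.
Investment B real return: 1.107/1.0537 − 1 = 5.0584%.
Difference: 2.2385 − 5.0584 = -2.8199 pp.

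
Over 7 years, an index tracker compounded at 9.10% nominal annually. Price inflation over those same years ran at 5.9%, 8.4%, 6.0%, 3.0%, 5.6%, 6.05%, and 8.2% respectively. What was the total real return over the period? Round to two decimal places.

Cumulative inflation factor: 1.059 × 1.084 × 1.060 × 1.030 × 1.056 × 1.0605 × 1.082 ≈ 1.51869.
Nominal growth factor: 1.83981. Real growth factor = 1.83981 / 1.51869 ≈ 1.21144.
Total real return ≈ 21.1443%.

21.14%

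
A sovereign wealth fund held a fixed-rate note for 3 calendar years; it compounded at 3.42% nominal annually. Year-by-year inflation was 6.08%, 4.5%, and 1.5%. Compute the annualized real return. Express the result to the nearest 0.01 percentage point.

Cumulative inflation factor: 1.0608 × 1.045 × 1.015 ≈ 1.12516.
Nominal growth factor: 1.10615. Real growth factor = 1.10615 / 1.12516 ≈ 0.98310.
Annualized: 0.98310^(1/3) − 1 ≈ -0.00567.

-0.57%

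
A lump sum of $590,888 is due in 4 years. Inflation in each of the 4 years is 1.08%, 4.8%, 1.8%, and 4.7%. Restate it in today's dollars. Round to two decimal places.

$523,340.32

Price-level factor over 4 years: 1.0108 × 1.048 × 1.018 × 1.047 ≈ 1.1290702794.
Purchasing power today: $590,888 divided by that factor.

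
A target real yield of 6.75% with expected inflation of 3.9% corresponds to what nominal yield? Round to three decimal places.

By the Fisher equation, 1 + r_nom = (1 + 6.75%)(1 + 3.9%) = 1.0675 × 1.039 = 1.1091325.
So r_nom = 10.91325%.

10.913%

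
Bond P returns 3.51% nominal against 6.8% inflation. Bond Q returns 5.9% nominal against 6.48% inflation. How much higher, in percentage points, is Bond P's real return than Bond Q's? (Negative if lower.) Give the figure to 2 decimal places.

-2.54

Bond P real return: 1.0351/1.068 − 1 = -3.081%.
Bond Q real return: 1.059/1.0648 − 1 = -0.545%.
Difference: -3.081 − (-0.545) = -2.536 pp.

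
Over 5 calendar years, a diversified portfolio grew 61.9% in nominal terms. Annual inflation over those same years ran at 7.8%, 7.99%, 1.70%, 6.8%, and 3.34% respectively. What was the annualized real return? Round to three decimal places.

Cumulative inflation factor: 1.078 × 1.0799 × 1.0170 × 1.068 × 1.0334 ≈ 1.30666.
Nominal growth factor: 1.61900. Real growth factor = 1.61900 / 1.30666 ≈ 1.23904.
Annualized: 1.23904^(1/5) − 1 ≈ 0.04380.

4.380%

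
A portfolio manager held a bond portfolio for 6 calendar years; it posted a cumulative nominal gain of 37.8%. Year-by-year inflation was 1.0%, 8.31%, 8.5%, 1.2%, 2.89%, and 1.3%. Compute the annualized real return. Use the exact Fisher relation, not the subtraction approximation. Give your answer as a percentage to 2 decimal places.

1.61%

Cumulative inflation factor: 1.010 × 1.0831 × 1.085 × 1.012 × 1.0289 × 1.013 ≈ 1.25194.
Nominal growth factor: 1.37800. Real growth factor = 1.37800 / 1.25194 ≈ 1.10069.
Annualized: 1.10069^(1/6) − 1 ≈ 0.01612.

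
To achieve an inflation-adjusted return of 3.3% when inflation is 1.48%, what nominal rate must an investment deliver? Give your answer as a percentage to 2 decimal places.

4.83%

By the Fisher equation, 1 + r_nom = (1 + 3.3%)(1 + 1.48%) = 1.033 × 1.0148 = 1.0482884.
So r_nom = 4.82884%.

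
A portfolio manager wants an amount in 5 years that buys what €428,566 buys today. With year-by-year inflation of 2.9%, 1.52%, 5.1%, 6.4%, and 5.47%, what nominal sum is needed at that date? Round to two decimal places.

Cumulative price-level factor: 1.029 × 1.0152 × 1.051 × 1.064 × 1.0547 ≈ 1.2320838753.
Multiplying €428,566 by the price-level factor gives the future nominal sum.

€528,029.26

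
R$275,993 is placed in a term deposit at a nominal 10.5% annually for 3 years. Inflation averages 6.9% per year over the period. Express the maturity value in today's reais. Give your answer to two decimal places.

R$304,825.84

Nominal value at maturity: R$275,993 × (1 + 10.5%)^3 ≈ R$372,378.76.
Price-level factor over 3 years: (1 + 6.9%)^3 = 1.221611509.
Dividing the nominal maturity value by the price-level factor gives the value in today's money.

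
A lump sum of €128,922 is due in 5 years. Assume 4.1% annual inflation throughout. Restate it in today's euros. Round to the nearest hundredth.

€105,456.51

Price-level factor over 5 years: (1 + 4.1%)^5 ≈ 1.2225134547.
Purchasing power today: €128,922 divided by that factor.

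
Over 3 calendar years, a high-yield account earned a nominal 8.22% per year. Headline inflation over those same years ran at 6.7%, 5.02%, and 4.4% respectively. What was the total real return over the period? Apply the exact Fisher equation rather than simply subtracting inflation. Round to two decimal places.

Cumulative inflation factor: 1.067 × 1.0502 × 1.044 ≈ 1.16987.
Nominal growth factor: 1.26743. Real growth factor = 1.26743 / 1.16987 ≈ 1.08339.
Total real return ≈ 8.3392%.

8.34%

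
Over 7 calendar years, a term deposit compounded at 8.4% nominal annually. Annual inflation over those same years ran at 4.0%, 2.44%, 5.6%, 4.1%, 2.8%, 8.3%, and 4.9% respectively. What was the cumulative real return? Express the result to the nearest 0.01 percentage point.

Cumulative inflation factor: 1.040 × 1.0244 × 1.056 × 1.041 × 1.028 × 1.083 × 1.049 ≈ 1.36777.
Nominal growth factor: 1.75875. Real growth factor = 1.75875 / 1.36777 ≈ 1.28585.
Total real return ≈ 28.5850%.

28.59%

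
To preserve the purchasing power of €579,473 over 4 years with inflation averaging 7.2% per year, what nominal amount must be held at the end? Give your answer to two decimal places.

€765,265.87

Cumulative price-level factor: (1+7.2%)^4 ≈ 1.3206238659.
Multiplying €579,473 by the price-level factor gives the future nominal sum.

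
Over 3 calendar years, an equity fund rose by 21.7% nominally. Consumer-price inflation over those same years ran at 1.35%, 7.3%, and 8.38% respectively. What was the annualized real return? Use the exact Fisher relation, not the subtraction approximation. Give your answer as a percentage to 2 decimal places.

Cumulative inflation factor: 1.0135 × 1.073 × 1.0838 ≈ 1.17862.
Nominal growth factor: 1.21700. Real growth factor = 1.21700 / 1.17862 ≈ 1.03257.
Annualized: 1.03257^(1/3) − 1 ≈ 0.01074.

1.07%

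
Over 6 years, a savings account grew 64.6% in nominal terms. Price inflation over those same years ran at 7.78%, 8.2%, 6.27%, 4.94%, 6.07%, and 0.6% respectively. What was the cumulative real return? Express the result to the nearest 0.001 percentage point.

Cumulative inflation factor: 1.0778 × 1.082 × 1.0627 × 1.0494 × 1.0607 × 1.006 ≈ 1.38774.
Nominal growth factor: 1.64600. Real growth factor = 1.64600 / 1.38774 ≈ 1.18610.
Total real return ≈ 18.6102%.

18.610%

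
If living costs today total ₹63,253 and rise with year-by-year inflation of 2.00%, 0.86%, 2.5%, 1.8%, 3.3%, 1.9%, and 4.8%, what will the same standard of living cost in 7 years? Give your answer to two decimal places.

₹74,904.46

Cumulative price-level factor: 1.0200 × 1.0086 × 1.025 × 1.018 × 1.033 × 1.019 × 1.048 ≈ 1.1842041185.
Multiplying ₹63,253 by the price-level factor gives the future nominal sum.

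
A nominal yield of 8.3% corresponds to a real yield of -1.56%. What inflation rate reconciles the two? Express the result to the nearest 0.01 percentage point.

From (1+r_nom) = (1+r_real)(1+π), we get 1+π = (1 + 8.3%)/(1 − 1.56%) = 1.083/0.9844 ≈ 1.10016.
So π ≈ 10.0163%.

10.02%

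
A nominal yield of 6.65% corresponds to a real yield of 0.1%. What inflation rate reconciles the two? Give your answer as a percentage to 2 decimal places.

6.54%

From (1+r_nom) = (1+r_real)(1+π), we get 1+π = (1 + 6.65%)/(1 + 0.1%) = 1.0665/1.001 ≈ 1.06543.
So π ≈ 6.5435%.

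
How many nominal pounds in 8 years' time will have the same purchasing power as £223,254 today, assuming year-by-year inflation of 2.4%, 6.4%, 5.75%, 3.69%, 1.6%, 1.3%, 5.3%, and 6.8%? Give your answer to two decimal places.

£308,717.22

Cumulative price-level factor: 1.024 × 1.064 × 1.0575 × 1.0369 × 1.016 × 1.013 × 1.053 × 1.068 ≈ 1.3828071368.
The nominal amount required is £223,254 scaled up by that factor.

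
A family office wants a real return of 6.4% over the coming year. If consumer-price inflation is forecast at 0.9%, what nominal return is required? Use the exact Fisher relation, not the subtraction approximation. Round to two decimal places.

By the Fisher equation, 1 + r_nom = (1 + 6.4%)(1 + 0.9%) = 1.064 × 1.009 = 1.073576.
So r_nom = 7.3576%.

7.36%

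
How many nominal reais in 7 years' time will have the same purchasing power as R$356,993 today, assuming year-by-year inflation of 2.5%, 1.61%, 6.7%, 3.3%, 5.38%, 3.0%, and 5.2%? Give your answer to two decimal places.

Cumulative price-level factor: 1.025 × 1.0161 × 1.067 × 1.033 × 1.0538 × 1.030 × 1.052 ≈ 1.3107993473.
The nominal amount required is R$356,993 scaled up by that factor.

R$467,946.19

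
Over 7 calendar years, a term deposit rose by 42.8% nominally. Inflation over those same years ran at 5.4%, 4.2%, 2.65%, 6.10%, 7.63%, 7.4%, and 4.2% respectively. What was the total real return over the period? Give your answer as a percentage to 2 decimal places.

-0.88%

Cumulative inflation factor: 1.054 × 1.042 × 1.0265 × 1.0610 × 1.0763 × 1.074 × 1.042 ≈ 1.44075.
Nominal growth factor: 1.42800. Real growth factor = 1.42800 / 1.44075 ≈ 0.99115.
Total real return ≈ -0.8848%.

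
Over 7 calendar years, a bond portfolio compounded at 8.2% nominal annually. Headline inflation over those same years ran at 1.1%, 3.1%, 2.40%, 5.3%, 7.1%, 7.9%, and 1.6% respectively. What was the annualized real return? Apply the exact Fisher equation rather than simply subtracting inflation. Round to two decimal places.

Cumulative inflation factor: 1.011 × 1.031 × 1.0240 × 1.053 × 1.071 × 1.079 × 1.016 ≈ 1.31960.
Nominal growth factor: 1.73616. Real growth factor = 1.73616 / 1.31960 ≈ 1.31567.
Annualized: 1.31567^(1/7) − 1 ≈ 0.03997.

4.00%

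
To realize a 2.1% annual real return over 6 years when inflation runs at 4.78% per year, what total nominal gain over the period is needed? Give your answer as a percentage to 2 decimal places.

49.91%

Required annual nominal rate: (1+2.1%)(1+4.78%) − 1 = 6.98038%.
Cumulative over 6 years: (1 + 0.0698038)^6 − 1 ≈ 0.49908.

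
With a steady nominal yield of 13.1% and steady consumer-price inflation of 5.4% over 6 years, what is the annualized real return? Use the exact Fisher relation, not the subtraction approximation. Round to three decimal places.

7.306%

With constant rates the annual real return is the same each year: (1+13.1%)/(1+5.4%) − 1 = 0.07306.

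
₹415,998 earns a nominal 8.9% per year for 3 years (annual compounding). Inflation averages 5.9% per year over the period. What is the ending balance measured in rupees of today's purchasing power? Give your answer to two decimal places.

₹452,362.92

Nominal value at maturity: ₹415,998 × (1 + 8.9%)^3 ≈ ₹537,248.09.
Price-level factor over 3 years: (1 + 5.9%)^3 = 1.187648379.
The maturity value deflated by that factor is the answer in today's purchasing power.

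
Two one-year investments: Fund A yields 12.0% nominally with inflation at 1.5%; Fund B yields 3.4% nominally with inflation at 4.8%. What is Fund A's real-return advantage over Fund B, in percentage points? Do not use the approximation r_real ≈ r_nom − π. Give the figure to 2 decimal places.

Fund A real return: 1.120/1.015 − 1 = 10.345%.
Fund B real return: 1.034/1.048 − 1 = -1.336%.
Difference: 10.345 − (-1.336) = 11.681 pp.

11.68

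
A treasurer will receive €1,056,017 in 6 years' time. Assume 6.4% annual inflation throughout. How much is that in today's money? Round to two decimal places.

€727,815.23

Price-level factor over 6 years: (1 + 6.4%)^6 ≈ 1.4509410494.
Purchasing power today: €1,056,017 divided by that factor.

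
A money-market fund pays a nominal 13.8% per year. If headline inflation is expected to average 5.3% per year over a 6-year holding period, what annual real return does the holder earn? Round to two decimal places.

8.07%

With constant rates the annual real return is the same each year: (1+13.8%)/(1+5.3%) − 1 = 0.08072.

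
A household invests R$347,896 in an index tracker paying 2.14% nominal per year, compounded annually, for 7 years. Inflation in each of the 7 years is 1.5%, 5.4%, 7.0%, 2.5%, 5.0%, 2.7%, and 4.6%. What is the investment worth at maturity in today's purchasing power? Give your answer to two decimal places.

Nominal value at maturity: R$347,896 × (1 + 2.14%)^7 ≈ R$403,478.51.
Price-level factor over 7 years: 1.015 × 1.054 × 1.070 × 1.025 × 1.050 × 1.027 × 1.046 ≈ 1.3234444694.
The maturity value deflated by that factor is the answer in today's purchasing power.

R$304,870.00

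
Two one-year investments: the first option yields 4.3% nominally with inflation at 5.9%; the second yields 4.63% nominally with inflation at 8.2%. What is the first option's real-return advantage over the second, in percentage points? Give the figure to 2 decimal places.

1.79

The first option real return: 1.043/1.059 − 1 = -1.511%.
The second real return: 1.0463/1.082 − 1 = -3.299%.
Difference: -1.511 − (-3.299) = 1.788 pp.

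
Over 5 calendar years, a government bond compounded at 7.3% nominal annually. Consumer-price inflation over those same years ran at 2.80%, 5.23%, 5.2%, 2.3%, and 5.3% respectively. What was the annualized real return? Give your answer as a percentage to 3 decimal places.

Cumulative inflation factor: 1.0280 × 1.0523 × 1.052 × 1.023 × 1.053 ≈ 1.22589.
Nominal growth factor: 1.42232. Real growth factor = 1.42232 / 1.22589 ≈ 1.16024.
Annualized: 1.16024^(1/5) − 1 ≈ 0.03017.

3.017%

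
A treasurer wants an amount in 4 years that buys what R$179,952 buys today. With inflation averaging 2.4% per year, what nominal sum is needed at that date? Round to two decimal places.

R$197,859.32

Cumulative price-level factor: (1+2.4%)^4 ≈ 1.0995116278.
The nominal amount required is R$179,952 scaled up by that factor.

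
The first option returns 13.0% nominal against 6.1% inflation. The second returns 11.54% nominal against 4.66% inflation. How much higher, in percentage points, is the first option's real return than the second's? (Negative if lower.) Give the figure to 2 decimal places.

-0.07

The first option real return: 1.130/1.061 − 1 = 6.503%.
The second real return: 1.1154/1.0466 − 1 = 6.574%.
Difference: 6.503 − 6.574 = -0.071 pp.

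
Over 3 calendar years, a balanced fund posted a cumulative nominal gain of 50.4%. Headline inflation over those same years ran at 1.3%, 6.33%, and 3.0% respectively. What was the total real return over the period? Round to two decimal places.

35.56%

Cumulative inflation factor: 1.013 × 1.0633 × 1.030 ≈ 1.10944.
Nominal growth factor: 1.50400. Real growth factor = 1.50400 / 1.10944 ≈ 1.35564.
Total real return ≈ 35.5643%.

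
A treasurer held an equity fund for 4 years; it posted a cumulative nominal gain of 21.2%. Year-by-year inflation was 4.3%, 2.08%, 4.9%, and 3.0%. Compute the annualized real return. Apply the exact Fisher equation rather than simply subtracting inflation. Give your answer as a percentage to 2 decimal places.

1.31%

Cumulative inflation factor: 1.043 × 1.0208 × 1.049 × 1.030 ≈ 1.15037.
Nominal growth factor: 1.21200. Real growth factor = 1.21200 / 1.15037 ≈ 1.05357.
Annualized: 1.05357^(1/4) − 1 ≈ 0.01313.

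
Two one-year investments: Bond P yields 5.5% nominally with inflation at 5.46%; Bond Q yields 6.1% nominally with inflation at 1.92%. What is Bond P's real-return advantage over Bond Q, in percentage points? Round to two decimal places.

Bond P real return: 1.055/1.0546 − 1 = 0.038%.
Bond Q real return: 1.061/1.0192 − 1 = 4.101%.
Difference: 0.038 − 4.101 = -4.063 pp.

-4.06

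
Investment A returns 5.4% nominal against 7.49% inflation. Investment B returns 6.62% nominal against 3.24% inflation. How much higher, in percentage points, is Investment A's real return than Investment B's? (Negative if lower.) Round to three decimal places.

-5.218

Investment A real return: 1.054/1.0749 − 1 = -1.9444%.
Investment B real return: 1.0662/1.0324 − 1 = 3.2739%.
Difference: -1.9444 − 3.2739 = -5.2183 pp.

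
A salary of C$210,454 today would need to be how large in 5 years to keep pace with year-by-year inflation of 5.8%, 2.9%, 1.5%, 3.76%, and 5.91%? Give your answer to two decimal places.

Cumulative price-level factor: 1.058 × 1.029 × 1.015 × 1.0376 × 1.0591 ≈ 1.2143224266.
The nominal amount required is C$210,454 scaled up by that factor.

C$255,559.01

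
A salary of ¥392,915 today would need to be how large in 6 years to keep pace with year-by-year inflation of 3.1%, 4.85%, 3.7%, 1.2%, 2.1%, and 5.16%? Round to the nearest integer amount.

¥478,587

Cumulative price-level factor: 1.031 × 1.0485 × 1.037 × 1.012 × 1.021 × 1.0516 ≈ 1.2180431914.
The nominal amount required is ¥392,915 scaled up by that factor.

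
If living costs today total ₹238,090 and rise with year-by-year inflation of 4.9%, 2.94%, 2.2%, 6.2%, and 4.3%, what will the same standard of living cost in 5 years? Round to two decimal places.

Cumulative price-level factor: 1.049 × 1.0294 × 1.022 × 1.062 × 1.043 ≈ 1.2224169778.
The nominal amount required is ₹238,090 scaled up by that factor.

₹291,045.26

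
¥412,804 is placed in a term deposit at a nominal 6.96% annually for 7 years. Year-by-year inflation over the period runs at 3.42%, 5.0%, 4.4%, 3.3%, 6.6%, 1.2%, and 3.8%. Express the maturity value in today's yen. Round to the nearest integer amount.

Nominal value at maturity: ¥412,804 × (1 + 6.96%)^7 ≈ ¥661,140.
Price-level factor over 7 years: 1.0342 × 1.050 × 1.044 × 1.033 × 1.066 × 1.012 × 1.038 ≈ 1.3113835253.
Dividing the nominal maturity value by the price-level factor gives the value in today's money.

¥504,155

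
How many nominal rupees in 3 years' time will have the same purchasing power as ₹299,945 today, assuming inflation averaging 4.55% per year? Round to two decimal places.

₹342,778.63

Cumulative price-level factor: (1+4.55%)^3 ≈ 1.1428049464.
Multiplying ₹299,945 by the price-level factor gives the future nominal sum.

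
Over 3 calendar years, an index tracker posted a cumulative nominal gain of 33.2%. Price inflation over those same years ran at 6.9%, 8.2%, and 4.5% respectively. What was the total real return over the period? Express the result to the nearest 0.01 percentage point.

10.20%

Cumulative inflation factor: 1.069 × 1.082 × 1.045 ≈ 1.20871.
Nominal growth factor: 1.33200. Real growth factor = 1.33200 / 1.20871 ≈ 1.10200.
Total real return ≈ 10.2003%.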